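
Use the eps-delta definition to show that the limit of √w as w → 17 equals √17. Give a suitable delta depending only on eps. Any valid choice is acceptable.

delta = min(17, √17·eps)

Fix eps > 0. We want delta > 0 such that 0 < |w − 17| < delta implies |√w − √17| < eps.
Multiplying by the conjugate, |√w − √17| = |w − 17|/(√w + √17).
Restrict delta ≤ 17 so that |w − 17| < 17 forces w > 0, and then √w + √17 > √17.
Hence |√w − √17| < |w − 17|/√17, which is < eps once |w − 17| < √17·eps.
Take delta = min(17, √17·eps). If 0 < |w − 17| < delta then w > 0 and |√w − √17| < |w − 17|/√17 < eps.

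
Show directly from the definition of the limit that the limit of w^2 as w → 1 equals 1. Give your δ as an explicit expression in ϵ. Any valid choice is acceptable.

Let ϵ > 0 be given. We seek δ > 0 with 0 < |w − 1| < δ ⇒ |w^2 − 1| < ϵ.
Factor: w^2 − 1 = (w − 1)(w + 1), so |w^2 − 1| = |w − 1|·|w + 1|.
Restrict δ ≤ 1. Then |w − 1| < 1 gives |w| < 2, so by the triangle inequality |w + 1| ≤ 2 + 1 = 3.
Hence |w^2 − 1| ≤ 3|w − 1|, which is < ϵ once |w − 1| < ϵ/3.
Take δ = min(1, ϵ/3). If 0 < |w − 1| < δ then both bounds hold and |w^2 − 1| ≤ 3|w − 1| < 3·(ϵ/3) = ϵ.

δ = min(1, ϵ/3)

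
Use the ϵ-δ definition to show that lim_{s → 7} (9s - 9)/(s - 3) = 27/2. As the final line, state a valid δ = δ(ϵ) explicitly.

Fix ϵ > 0. We want δ > 0 with 0 < |s − 7| < δ ⇒ |(9s - 9)/(s - 3) − (27/2)| < ϵ.
Combining over a common denominator, (9s - 9)/(s - 3) − (27/2) = [(9s - 9)·4 − 54·(s - 3)] / [4·(s - 3)] = -18(s − 7) / (4(s - 3)).
So |(9s - 9)/(s - 3) − (27/2)| = 18|s − 7| / (4·|s − 3|).
Restrict δ ≤ 2. Then |s − 7| < 2 gives |s − 3| = |(s − 7) + 4| ≥ 4 − 2 = 2.
Hence |(9s - 9)/(s - 3) − (27/2)| < 18|s − 7|/(4·2) = (9/4)|s − 7|, which is < ϵ once |s − 7| < (4/9)ϵ.
Take δ = min(2, (4/9)ϵ). Then 0 < |s − 7| < δ forces both bounds, so |(9s - 9)/(s - 3) − (27/2)| < ϵ.

δ = min(2, (4/9)ϵ)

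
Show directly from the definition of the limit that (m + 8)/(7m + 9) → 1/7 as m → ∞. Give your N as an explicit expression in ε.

N = (47/49)/ε

Fix ε > 0. For m ≥ 1, |(m + 8)/(7m + 9) − (1/7)| = |47|/(7(7m + 9)) = 47/(7(7m + 9)).
Since 7m + 9 ≥ 7m for m ≥ 1, this is ≤ 47/(7·7m) = (47/49)/m.
So |(m + 8)/(7m + 9) − (1/7)| < ε whenever m > (47/49)/ε.
Take N = (47/49)/ε. If m > N then |(m + 8)/(7m + 9) − (1/7)| ≤ (47/49)/m < ε.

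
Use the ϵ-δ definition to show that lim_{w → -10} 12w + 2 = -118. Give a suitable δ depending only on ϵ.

δ = ϵ/12

Let ϵ > 0 be given. We need δ > 0 so that 0 < |w + 10| < δ implies |(12w + 2) + 118| < ϵ.
|(12w + 2) + 118| = |12w + 120| = 12|w + 10|.
So 12|w + 10| < ϵ exactly when |w + 10| < ϵ/12.
Choosing δ = ϵ/12 gives |(12w + 2) + 118| = 12|w + 10| < ϵ whenever |w + 10| < δ.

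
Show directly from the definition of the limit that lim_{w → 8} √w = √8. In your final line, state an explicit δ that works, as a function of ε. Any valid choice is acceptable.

Let ε > 0. We want δ > 0 such that 0 < |w − 8| < δ implies |√w − √8| < ε.
Multiplying by the conjugate, |√w − √8| = |w − 8|/(√w + √8).
Restrict δ ≤ 8 so that |w − 8| < 8 forces w > 0, and then √w + √8 > √8.
Hence |√w − √8| < |w − 8|/√8, which is < ε once |w − 8| < √8·ε.
Take δ = min(8, √8·ε). If 0 < |w − 8| < δ then w > 0 and |√w − √8| < |w − 8|/√8 < ε.

δ = min(8, √8·ε)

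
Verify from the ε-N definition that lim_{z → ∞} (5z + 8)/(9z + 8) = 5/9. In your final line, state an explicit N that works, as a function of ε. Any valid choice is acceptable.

N = (32/81)/ε

Suppose ε > 0. We seek N > 0 such that z > N implies |(5z + 8)/(9z + 8) − (5/9)| < ε.
(5z + 8)/(9z + 8) − (5/9) = (9(5z + 8) − 5(9z + 8)) / (9(9z + 8)) = 32/(9(9z + 8)).
For z > 0 we have 9z + 8 > 9z, so |(5z + 8)/(9z + 8) − (5/9)| = 32/(9(9z + 8)) < 32/(9·9z) = (32/81)/z.
Thus |(5z + 8)/(9z + 8) − (5/9)| < ε whenever z > (32/81)/ε.
Take N = (32/81)/ε. If z > N then |(5z + 8)/(9z + 8) − (5/9)| < (32/81)/z < ε.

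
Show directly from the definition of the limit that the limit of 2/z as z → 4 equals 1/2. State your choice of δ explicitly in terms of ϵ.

Fix ϵ > 0. We seek δ > 0 such that 0 < |z − 4| < δ implies |2/z − (1/2)| < ϵ.
|2/z − (1/2)| = 2·|4 − z|/(4·|z|) = 2|z − 4|/(4|z|).
Require δ ≤ 2 so that |z| > 4 − 2 = 2, hence 4|z| > 8.
Then |2/z − (1/2)| < 2|z − 4|/8, which is < ϵ when |z − 4| < 4ϵ.
Take δ = min(2, 4ϵ). Then 0 < |z − 4| < δ gives both |z − 4| < 2 and |z − 4| < 4ϵ, so |2/z − (1/2)| < ϵ.

δ = min(2, 4ϵ)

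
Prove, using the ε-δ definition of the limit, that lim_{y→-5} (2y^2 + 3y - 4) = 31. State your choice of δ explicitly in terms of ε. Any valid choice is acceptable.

δ = min(2, ε/21)

Let ε > 0 be given. We want δ > 0 such that 0 < |y + 5| < δ implies |(2y^2 + 3y - 4) − 31| < ε.
(2y^2 + 3y - 4) − 31 = 2y^2 + 3y - 35 = (y + 5)(2y - 7).
So |(2y^2 + 3y - 4) − 31| = |y + 5|·|2y - 7|.
Require δ ≤ 2. Then |y + 5| < 2 gives |y| < 7, and by the triangle inequality |2y - 7| ≤ 2·7 + 7 = 21.
Hence |(2y^2 + 3y - 4) − 31| ≤ 21|y + 5| < ε provided |y + 5| < ε/21.
Take δ = min(2, ε/21). Then 0 < |y + 5| < δ gives both |y + 5| < 2 and |y + 5| < ε/21, so |(2y^2 + 3y - 4) − 31| < ε.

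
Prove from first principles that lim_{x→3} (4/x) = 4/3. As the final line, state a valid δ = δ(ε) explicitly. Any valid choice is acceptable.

Fix ε > 0. We seek δ > 0 such that 0 < |x − 3| < δ implies |4/x − (4/3)| < ε.
|4/x − (4/3)| = 4·|3 − x|/(3·|x|) = 4|x − 3|/(3|x|).
Require δ ≤ 3/2 so that |x| > 3 − 3/2 = 3/2, hence 3|x| > 9/2.
Then |4/x − (4/3)| < 4|x − 3|/(9/2), which is < ε when |x − 3| < (9/8)ε.
Take δ = min(3/2, (9/8)ε). Then 0 < |x − 3| < δ gives both |x − 3| < 3/2 and |x − 3| < (9/8)ε, so |4/x − (4/3)| < ε.

δ = min(3/2, (9/8)ε)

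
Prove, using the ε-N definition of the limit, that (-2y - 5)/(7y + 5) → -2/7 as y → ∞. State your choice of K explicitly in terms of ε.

Let ε > 0. We seek K > 0 such that y > K implies |(-2y - 5)/(7y + 5) + 2/7| < ε.
(-2y - 5)/(7y + 5) + 2/7 = (7(-2y - 5) − (-2)(7y + 5)) / (7(7y + 5)) = -25/(7(7y + 5)).
For y > 0 we have 7y + 5 > 7y, so |(-2y - 5)/(7y + 5) + 2/7| = 25/(7(7y + 5)) < 25/(7·7y) = (25/49)/y.
Thus |(-2y - 5)/(7y + 5) + 2/7| < ε whenever y > (25/49)/ε.
Take K = (25/49)/ε. If y > K then |(-2y - 5)/(7y + 5) + 2/7| < (25/49)/y < ε.

K = (25/49)/ε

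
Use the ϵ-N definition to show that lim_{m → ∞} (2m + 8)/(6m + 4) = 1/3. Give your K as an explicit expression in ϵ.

K = (10/9)/ϵ

Fix ϵ > 0. For m ≥ 1, |(2m + 8)/(6m + 4) − (1/3)| = |40|/(6(6m + 4)) = 40/(6(6m + 4)).
Since 6m + 4 ≥ 6m for m ≥ 1, this is ≤ 40/(6·6m) = (10/9)/m.
So |(2m + 8)/(6m + 4) − (1/3)| < ϵ whenever m > (10/9)/ϵ.
Take K = (10/9)/ϵ. If m > K then |(2m + 8)/(6m + 4) − (1/3)| ≤ (10/9)/m < ϵ.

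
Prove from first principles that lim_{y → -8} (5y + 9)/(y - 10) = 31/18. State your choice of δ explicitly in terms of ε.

δ = min(9, (162/59)ε)

Fix ε > 0. We want δ > 0 with 0 < |y + 8| < δ ⇒ |(5y + 9)/(y - 10) − (31/18)| < ε.
Combining over a common denominator, (5y + 9)/(y - 10) − (31/18) = [(5y + 9)·(-18) − (-31)·(y - 10)] / [(-18)·(y - 10)] = -59(y + 8) / ((-18)(y - 10)).
So |(5y + 9)/(y - 10) − (31/18)| = 59|y + 8| / (18·|y − 10|).
Require δ ≤ 9, so |y − 10| ≥ |-18| − |y + 8| > 18 − 9 = 9.
Hence |(5y + 9)/(y - 10) − (31/18)| < 59|y + 8|/(18·9) = (59/162)|y + 8|, which is < ε once |y + 8| < (162/59)ε.
Take δ = min(9, (162/59)ε). Then 0 < |y + 8| < δ forces both bounds, so |(5y + 9)/(y - 10) − (31/18)| < ε.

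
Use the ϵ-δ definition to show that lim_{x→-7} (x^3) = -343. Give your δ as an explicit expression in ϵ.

δ = min(1, ϵ/169)

Let ϵ > 0 be given. We seek δ > 0 with 0 < |x + 7| < δ ⇒ |x^3 + 343| < ϵ.
Factor: x^3 + 343 = (x + 7)(x^2 - 7x + 49), so |x^3 + 343| = |x + 7|·|x^2 - 7x + 49|.
Impose δ ≤ 1 so that |x| < 8; then |x^2 - 7x + 49| ≤ 169.
Hence |x^3 + 343| ≤ 169|x + 7|, which is < ϵ once |x + 7| < ϵ/169.
Take δ = min(1, ϵ/169). If 0 < |x + 7| < δ then both bounds hold and |x^3 + 343| ≤ 169|x + 7| < 169·(ϵ/169) = ϵ.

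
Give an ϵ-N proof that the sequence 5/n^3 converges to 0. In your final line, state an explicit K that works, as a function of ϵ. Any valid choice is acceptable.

Fix ϵ > 0. For n ≥ 1, |5/n^3 − 0| = 5/n^3.
5/n^3 < ϵ ⇔ n^3 > 5/ϵ ⇔ n > (5/ϵ)^{1/3}.
Take K = (5/ϵ)^{1/3}. Then n > K implies 5/n^3 < ϵ.

K = (5/ϵ)^{1/3}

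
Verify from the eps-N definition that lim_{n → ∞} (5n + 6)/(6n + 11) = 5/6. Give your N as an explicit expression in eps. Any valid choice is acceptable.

N = (19/36)/eps

Suppose eps > 0. For n ≥ 1, |(5n + 6)/(6n + 11) − (5/6)| = |-19|/(6(6n + 11)) = 19/(6(6n + 11)).
Since 6n + 11 ≥ 6n for n ≥ 1, this is ≤ 19/(6·6n) = (19/36)/n.
So |(5n + 6)/(6n + 11) − (5/6)| < eps whenever n > (19/36)/eps.
Take N = (19/36)/eps. If n > N then |(5n + 6)/(6n + 11) − (5/6)| ≤ (19/36)/n < eps.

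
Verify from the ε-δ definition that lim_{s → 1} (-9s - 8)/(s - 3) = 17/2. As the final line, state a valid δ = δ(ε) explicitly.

Fix ε > 0. We want δ > 0 with 0 < |s − 1| < δ ⇒ |(-9s - 8)/(s - 3) − (17/2)| < ε.
Combining over a common denominator, (-9s - 8)/(s - 3) − (17/2) = [(-9s - 8)·(-2) − (-17)·(s - 3)] / [(-2)·(s - 3)] = 35(s − 1) / ((-2)(s - 3)).
So |(-9s - 8)/(s - 3) − (17/2)| = 35|s − 1| / (2·|s − 3|).
Restrict δ ≤ 1. Then |s − 1| < 1 gives |s − 3| = |(s − 1) + (-2)| ≥ 2 − 1 = 1.
Hence |(-9s - 8)/(s - 3) − (17/2)| < 35|s − 1|/(2·1) = (35/2)|s − 1|, which is < ε once |s − 1| < (2/35)ε.
Take δ = min(1, (2/35)ε). Then 0 < |s − 1| < δ forces both bounds, so |(-9s - 8)/(s - 3) − (17/2)| < ε.

δ = min(1, (2/35)ε)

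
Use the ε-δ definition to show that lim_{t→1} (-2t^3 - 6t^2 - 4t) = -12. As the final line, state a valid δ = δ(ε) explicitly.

δ = min(1, ε/36)

Let ε > 0 be given. We want δ > 0 such that 0 < |t − 1| < δ implies |(-2t^3 - 6t^2 - 4t) + 12| < ε.
(-2t^3 - 6t^2 - 4t) + 12 = -2t^3 - 6t^2 - 4t + 12 = (t − 1)(-2t^2 - 8t - 12).
So |(-2t^3 - 6t^2 - 4t) + 12| = |t − 1|·|-2t^2 - 8t - 12|.
Require δ ≤ 1. Then |t − 1| < 1 gives |t| < 2, and by the triangle inequality |-2t^2 - 8t - 12| ≤ 2·2^2 + 8·2 + 12 = 36.
Hence |(-2t^3 - 6t^2 - 4t) + 12| ≤ 36|t − 1| < ε provided |t − 1| < ε/36.
Take δ = min(1, ε/36). Then 0 < |t − 1| < δ gives both |t − 1| < 1 and |t − 1| < ε/36, so |(-2t^3 - 6t^2 - 4t) + 12| < ε.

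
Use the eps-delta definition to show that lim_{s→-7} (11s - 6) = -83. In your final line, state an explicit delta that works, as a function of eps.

Let eps > 0 be given. We need delta > 0 so that 0 < |s + 7| < delta implies |(11s - 6) + 83| < eps.
|(11s - 6) + 83| = |11s + 77| = 11|s + 7|.
Thus it suffices that |s + 7| < eps/11.
Choosing delta = eps/11 gives |(11s - 6) + 83| = 11|s + 7| < eps whenever |s + 7| < delta.

delta = eps/11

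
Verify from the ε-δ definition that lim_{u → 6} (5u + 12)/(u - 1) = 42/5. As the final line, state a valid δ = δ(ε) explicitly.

δ = min(5/2, (25/34)ε)

Let ε > 0. We want δ > 0 with 0 < |u − 6| < δ ⇒ |(5u + 12)/(u - 1) − (42/5)| < ε.
Combining over a common denominator, (5u + 12)/(u - 1) − (42/5) = [(5u + 12)·5 − 42·(u - 1)] / [5·(u - 1)] = -17(u − 6) / (5(u - 1)).
So |(5u + 12)/(u - 1) − (42/5)| = 17|u − 6| / (5·|u − 1|).
Restrict δ ≤ 5/2. Then |u − 6| < 5/2 gives |u − 1| = |(u − 6) + 5| ≥ 5 − 5/2 = 5/2.
Hence |(5u + 12)/(u - 1) − (42/5)| < 17|u − 6|/(5·(5/2)) = (34/25)|u − 6|, which is < ε once |u − 6| < (25/34)ε.
Take δ = min(5/2, (25/34)ε). Then 0 < |u − 6| < δ forces both bounds, so |(5u + 12)/(u - 1) − (42/5)| < ε.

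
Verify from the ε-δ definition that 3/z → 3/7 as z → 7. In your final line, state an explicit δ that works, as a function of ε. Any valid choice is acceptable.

Suppose ε > 0. We seek δ > 0 such that 0 < |z − 7| < δ implies |3/z − (3/7)| < ε.
|3/z − (3/7)| = 3·|7 − z|/(7·|z|) = 3|z − 7|/(7|z|).
Restrict δ ≤ 7/2. Then |z − 7| < 7/2 gives |z| > 7/2, so 7|z| > 49/2.
Then |3/z − (3/7)| < 3|z − 7|/(49/2), which is < ε when |z − 7| < (49/6)ε.
Take δ = min(7/2, (49/6)ε). Then 0 < |z − 7| < δ gives both |z − 7| < 7/2 and |z − 7| < (49/6)ε, so |3/z − (3/7)| < ε.

δ = min(7/2, (49/6)ε)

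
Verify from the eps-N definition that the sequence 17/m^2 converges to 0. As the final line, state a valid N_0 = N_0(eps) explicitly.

Let eps > 0. For m ≥ 1, |17/m^2 − 0| = 17/m^2.
17/m^2 < eps ⇔ m^2 > 17/eps ⇔ m > (17/eps)^{1/2}.
Take N_0 = (17/eps)^{1/2}. Then m > N_0 implies 17/m^2 < eps.

N_0 = (17/eps)^{1/2}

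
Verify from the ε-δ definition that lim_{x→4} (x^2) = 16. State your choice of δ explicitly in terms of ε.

δ = min(2, ε/10)

Fix ε > 0. We seek δ > 0 with 0 < |x − 4| < δ ⇒ |x^2 − 16| < ε.
Factor: x^2 − 16 = (x − 4)(x + 4), so |x^2 − 16| = |x − 4|·|x + 4|.
Impose δ ≤ 2 so that |x| < 6; then |x + 4| ≤ 10.
Hence |x^2 − 16| ≤ 10|x − 4|, which is < ε once |x − 4| < ε/10.
Take δ = min(2, ε/10). If 0 < |x − 4| < δ then both bounds hold and |x^2 − 16| ≤ 10|x − 4| < 10·(ε/10) = ε.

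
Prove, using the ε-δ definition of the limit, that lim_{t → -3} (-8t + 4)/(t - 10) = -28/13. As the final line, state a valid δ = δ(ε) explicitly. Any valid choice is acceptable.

Let ε > 0 be given. We want δ > 0 with 0 < |t + 3| < δ ⇒ |(-8t + 4)/(t - 10) + 28/13| < ε.
Combining over a common denominator, (-8t + 4)/(t - 10) + 28/13 = [(-8t + 4)·(-13) − 28·(t - 10)] / [(-13)·(t - 10)] = 76(t + 3) / ((-13)(t - 10)).
So |(-8t + 4)/(t - 10) + 28/13| = 76|t + 3| / (13·|t − 10|).
Restrict δ ≤ 13/2. Then |t + 3| < 13/2 gives |t − 10| = |(t + 3) + (-13)| ≥ 13 − 13/2 = 13/2.
Hence |(-8t + 4)/(t - 10) + 28/13| < 76|t + 3|/(13·(13/2)) = (152/169)|t + 3|, which is < ε once |t + 3| < (169/152)ε.
Take δ = min(13/2, (169/152)ε). Then 0 < |t + 3| < δ forces both bounds, so |(-8t + 4)/(t - 10) + 28/13| < ε.

δ = min(13/2, (169/152)ε)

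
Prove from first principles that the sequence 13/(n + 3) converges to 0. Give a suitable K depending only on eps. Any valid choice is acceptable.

Let eps > 0 be given. For n ≥ 1, |13/(n + 3) − 0| = 13/(n + 3) ≤ 13/n.
We need 13/n < eps, i.e. n > 13/eps.
Take K = 13/eps. If n > K then |13/(n + 3)| ≤ 13/n < eps.

K = 13/eps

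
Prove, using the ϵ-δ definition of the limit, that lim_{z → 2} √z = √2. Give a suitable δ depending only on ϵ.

Let ϵ > 0 be given. We want δ > 0 such that 0 < |z − 2| < δ implies |√z − √2| < ϵ.
Rationalise: √z − √2 = (z − 2)/(√z + √2), so |√z − √2| = |z − 2|/(√z + √2).
Restrict δ ≤ 2 so that |z − 2| < 2 forces z > 0, and then √z + √2 > √2.
Hence |√z − √2| < |z − 2|/√2, which is < ϵ once |z − 2| < √2·ϵ.
Take δ = min(2, √2·ϵ). If 0 < |z − 2| < δ then z > 0 and |√z − √2| < |z − 2|/√2 < ϵ.

δ = min(2, √2·ϵ)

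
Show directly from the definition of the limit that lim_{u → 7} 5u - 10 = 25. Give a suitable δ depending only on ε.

Let ε > 0 be given. We need δ > 0 so that 0 < |u − 7| < δ implies |(5u - 10) − 25| < ε.
Since (5u - 10) − 25 = 5(u − 7), we have |(5u - 10) − 25| = 5|u − 7|.
So 5|u − 7| < ε exactly when |u − 7| < ε/5.
Take δ = ε/5. If 0 < |u − 7| < δ then |(5u - 10) − 25| = 5|u − 7| < 5·(ε/5) = ε.

δ = ε/5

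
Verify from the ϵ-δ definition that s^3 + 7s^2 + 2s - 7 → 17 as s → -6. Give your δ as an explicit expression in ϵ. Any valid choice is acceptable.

δ = min(1, ϵ/60)

Let ϵ > 0 be given. We want δ > 0 such that 0 < |s + 6| < δ implies |(s^3 + 7s^2 + 2s - 7) − 17| < ϵ.
(s^3 + 7s^2 + 2s - 7) − 17 = s^3 + 7s^2 + 2s - 24 = (s + 6)(s^2 + s - 4).
So |(s^3 + 7s^2 + 2s - 7) − 17| = |s + 6|·|s^2 + s - 4|.
Assume first that |s + 6| < 1, so |s| < 7. Then |s^2 + s - 4| ≤ 7^2 + 7 + 4 = 60.
Hence |(s^3 + 7s^2 + 2s - 7) − 17| ≤ 60|s + 6| < ϵ provided |s + 6| < ϵ/60.
Choosing δ = min(1, ϵ/60) ensures both conditions, hence |(s^3 + 7s^2 + 2s - 7) − 17| < ϵ.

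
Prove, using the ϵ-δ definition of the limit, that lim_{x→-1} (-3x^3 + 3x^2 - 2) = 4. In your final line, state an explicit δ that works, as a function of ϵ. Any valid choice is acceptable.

δ = min(1, ϵ/30)

Let ϵ > 0. We want δ > 0 such that 0 < |x + 1| < δ implies |(-3x^3 + 3x^2 - 2) − 4| < ϵ.
(-3x^3 + 3x^2 - 2) − 4 = -3x^3 + 3x^2 - 6 = (x + 1)(-3x^2 + 6x - 6).
So |(-3x^3 + 3x^2 - 2) − 4| = |x + 1|·|-3x^2 + 6x - 6|.
Require δ ≤ 1. Then |x + 1| < 1 gives |x| < 2, and by the triangle inequality |-3x^2 + 6x - 6| ≤ 3·2^2 + 6·2 + 6 = 30.
Hence |(-3x^3 + 3x^2 - 2) − 4| ≤ 30|x + 1| < ϵ provided |x + 1| < ϵ/30.
Take δ = min(1, ϵ/30). Then 0 < |x + 1| < δ gives both |x + 1| < 1 and |x + 1| < ϵ/30, so |(-3x^3 + 3x^2 - 2) − 4| < ϵ.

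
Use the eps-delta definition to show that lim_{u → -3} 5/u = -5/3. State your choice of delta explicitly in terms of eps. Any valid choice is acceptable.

Suppose eps > 0. We seek delta > 0 such that 0 < |u + 3| < delta implies |5/u + 5/3| < eps.
|5/u + 5/3| = 5·|-3 − u|/(3·|u|) = 5|u + 3|/(3|u|).
Restrict delta ≤ 3/2. Then |u + 3| < 3/2 gives |u| > 3/2, so 3|u| > 9/2.
Then |5/u + 5/3| < 5|u + 3|/(9/2), which is < eps when |u + 3| < (9/10)eps.
Take delta = min(3/2, (9/10)eps). Then 0 < |u + 3| < delta gives both |u + 3| < 3/2 and |u + 3| < (9/10)eps, so |5/u + 5/3| < eps.

delta = min(3/2, (9/10)eps)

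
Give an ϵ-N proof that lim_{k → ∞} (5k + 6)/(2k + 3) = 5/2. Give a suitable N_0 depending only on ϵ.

Suppose ϵ > 0. For k ≥ 1, |(5k + 6)/(2k + 3) − (5/2)| = |-3|/(2(2k + 3)) = 3/(2(2k + 3)).
Since 2k + 3 ≥ 2k for k ≥ 1, this is ≤ 3/(2·2k) = (3/4)/k.
So |(5k + 6)/(2k + 3) − (5/2)| < ϵ whenever k > (3/4)/ϵ.
Take N_0 = (3/4)/ϵ. If k > N_0 then |(5k + 6)/(2k + 3) − (5/2)| ≤ (3/4)/k < ϵ.

N_0 = (3/4)/ϵ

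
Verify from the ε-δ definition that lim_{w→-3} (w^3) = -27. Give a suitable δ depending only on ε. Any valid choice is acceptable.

Fix ε > 0. We seek δ > 0 with 0 < |w + 3| < δ ⇒ |w^3 + 27| < ε.
Factor: w^3 + 27 = (w + 3)(w^2 - 3w + 9), so |w^3 + 27| = |w + 3|·|w^2 - 3w + 9|.
Restrict δ ≤ 2. Then |w + 3| < 2 gives |w| < 5, so by the triangle inequality |w^2 - 3w + 9| ≤ 5^2 + 3·5 + 9 = 49.
Hence |w^3 + 27| ≤ 49|w + 3|, which is < ε once |w + 3| < ε/49.
Take δ = min(2, ε/49). If 0 < |w + 3| < δ then both bounds hold and |w^3 + 27| ≤ 49|w + 3| < 49·(ε/49) = ε.

δ = min(2, ε/49)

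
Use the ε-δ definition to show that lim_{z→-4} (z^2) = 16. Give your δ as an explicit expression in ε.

δ = min(1, ε/9)

Suppose ε > 0. We seek δ > 0 with 0 < |z + 4| < δ ⇒ |z^2 − 16| < ε.
Factor: z^2 − 16 = (z + 4)(z - 4), so |z^2 − 16| = |z + 4|·|z - 4|.
Impose δ ≤ 1 so that |z| < 5; then |z - 4| ≤ 9.
Hence |z^2 − 16| ≤ 9|z + 4|, which is < ε once |z + 4| < ε/9.
Take δ = min(1, ε/9). If 0 < |z + 4| < δ then both bounds hold and |z^2 − 16| ≤ 9|z + 4| < 9·(ε/9) = ε.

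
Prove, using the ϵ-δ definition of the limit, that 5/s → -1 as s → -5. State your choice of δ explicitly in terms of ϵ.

Let ϵ > 0 be given. We seek δ > 0 such that 0 < |s + 5| < δ implies |5/s + 1| < ϵ.
|5/s + 1| = 5·|-5 − s|/(5·|s|) = 5|s + 5|/(5|s|).
Require δ ≤ 5/2 so that |s| > 5 − 5/2 = 5/2, hence 5|s| > 25/2.
Then |5/s + 1| < 5|s + 5|/(25/2), which is < ϵ when |s + 5| < (5/2)ϵ.
Take δ = min(5/2, (5/2)ϵ). Then 0 < |s + 5| < δ gives both |s + 5| < 5/2 and |s + 5| < (5/2)ϵ, so |5/s + 1| < ϵ.

δ = min(5/2, (5/2)ϵ)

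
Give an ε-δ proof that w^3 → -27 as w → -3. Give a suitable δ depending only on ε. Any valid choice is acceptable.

δ = min(2, ε/49)

Suppose ε > 0. We seek δ > 0 with 0 < |w + 3| < δ ⇒ |w^3 + 27| < ε.
Factor: w^3 + 27 = (w + 3)(w^2 - 3w + 9), so |w^3 + 27| = |w + 3|·|w^2 - 3w + 9|.
Impose δ ≤ 2 so that |w| < 5; then |w^2 - 3w + 9| ≤ 49.
Hence |w^3 + 27| ≤ 49|w + 3|, which is < ε once |w + 3| < ε/49.
Take δ = min(2, ε/49). If 0 < |w + 3| < δ then both bounds hold and |w^3 + 27| ≤ 49|w + 3| < 49·(ε/49) = ε.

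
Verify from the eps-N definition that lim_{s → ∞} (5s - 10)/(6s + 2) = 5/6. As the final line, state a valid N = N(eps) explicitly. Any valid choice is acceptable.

Let eps > 0 be given. We seek N > 0 such that s > N implies |(5s - 10)/(6s + 2) − (5/6)| < eps.
(5s - 10)/(6s + 2) − (5/6) = (6(5s - 10) − 5(6s + 2)) / (6(6s + 2)) = -70/(6(6s + 2)).
For s > 0 we have 6s + 2 > 6s, so |(5s - 10)/(6s + 2) − (5/6)| = 70/(6(6s + 2)) < 70/(6·6s) = (35/18)/s.
Thus |(5s - 10)/(6s + 2) − (5/6)| < eps whenever s > (35/18)/eps.
Take N = (35/18)/eps. If s > N then |(5s - 10)/(6s + 2) − (5/6)| < (35/18)/s < eps.

N = (35/18)/eps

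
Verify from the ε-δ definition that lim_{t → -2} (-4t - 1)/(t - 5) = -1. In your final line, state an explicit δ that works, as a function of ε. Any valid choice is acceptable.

δ = min(7/2, (7/6)ε)

Suppose ε > 0. We want δ > 0 with 0 < |t + 2| < δ ⇒ |(-4t - 1)/(t - 5) + 1| < ε.
Combining over a common denominator, (-4t - 1)/(t - 5) + 1 = [(-4t - 1)·(-7) − 7·(t - 5)] / [(-7)·(t - 5)] = 21(t + 2) / ((-7)(t - 5)).
So |(-4t - 1)/(t - 5) + 1| = 21|t + 2| / (7·|t − 5|).
Require δ ≤ 7/2, so |t − 5| ≥ |-7| − |t + 2| > 7 − 7/2 = 7/2.
Hence |(-4t - 1)/(t - 5) + 1| < 21|t + 2|/(7·(7/2)) = (6/7)|t + 2|, which is < ε once |t + 2| < (7/6)ε.
Take δ = min(7/2, (7/6)ε). Then 0 < |t + 2| < δ forces both bounds, so |(-4t - 1)/(t - 5) + 1| < ε.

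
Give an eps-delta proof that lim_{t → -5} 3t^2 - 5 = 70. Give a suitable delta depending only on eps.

delta = min(1, eps/33)

Fix eps > 0. We want delta > 0 such that 0 < |t + 5| < delta implies |(3t^2 - 5) − 70| < eps.
(3t^2 - 5) − 70 = 3t^2 - 75 = (t + 5)(3t - 15).
So |(3t^2 - 5) − 70| = |t + 5|·|3t - 15|.
Assume first that |t + 5| < 1, so |t| < 6. Then |3t - 15| ≤ 3·6 + 15 = 33.
Hence |(3t^2 - 5) − 70| ≤ 33|t + 5| < eps provided |t + 5| < eps/33.
Choosing delta = min(1, eps/33) ensures both conditions, hence |(3t^2 - 5) − 70| < eps.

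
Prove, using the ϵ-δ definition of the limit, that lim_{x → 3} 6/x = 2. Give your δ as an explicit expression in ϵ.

Suppose ϵ > 0. We seek δ > 0 such that 0 < |x − 3| < δ implies |6/x − 2| < ϵ.
|6/x − 2| = 6·|3 − x|/(3·|x|) = 6|x − 3|/(3|x|).
Restrict δ ≤ 3/2. Then |x − 3| < 3/2 gives |x| > 3/2, so 3|x| > 9/2.
Then |6/x − 2| < 6|x − 3|/(9/2), which is < ϵ when |x − 3| < (3/4)ϵ.
Take δ = min(3/2, (3/4)ϵ). Then 0 < |x − 3| < δ gives both |x − 3| < 3/2 and |x − 3| < (3/4)ϵ, so |6/x − 2| < ϵ.

δ = min(3/2, (3/4)ϵ)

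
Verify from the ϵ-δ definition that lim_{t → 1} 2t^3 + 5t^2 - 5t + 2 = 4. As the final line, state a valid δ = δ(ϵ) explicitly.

Let ϵ > 0 be given. We want δ > 0 such that 0 < |t − 1| < δ implies |(2t^3 + 5t^2 - 5t + 2) − 4| < ϵ.
(2t^3 + 5t^2 - 5t + 2) − 4 = 2t^3 + 5t^2 - 5t - 2 = (t − 1)(2t^2 + 7t + 2).
So |(2t^3 + 5t^2 - 5t + 2) − 4| = |t − 1|·|2t^2 + 7t + 2|.
Require δ ≤ 2. Then |t − 1| < 2 gives |t| < 3, and by the triangle inequality |2t^2 + 7t + 2| ≤ 2·3^2 + 7·3 + 2 = 41.
Hence |(2t^3 + 5t^2 - 5t + 2) − 4| ≤ 41|t − 1| < ϵ provided |t − 1| < ϵ/41.
Choosing δ = min(2, ϵ/41) ensures both conditions, hence |(2t^3 + 5t^2 - 5t + 2) − 4| < ϵ.

δ = min(2, ϵ/41)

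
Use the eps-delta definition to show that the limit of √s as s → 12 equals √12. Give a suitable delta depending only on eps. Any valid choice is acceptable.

delta = min(12, √12·eps)

Fix eps > 0. We want delta > 0 such that 0 < |s − 12| < delta implies |√s − √12| < eps.
Rationalise: √s − √12 = (s − 12)/(√s + √12), so |√s − √12| = |s − 12|/(√s + √12).
Restrict delta ≤ 12 so that |s − 12| < 12 forces s > 0, and then √s + √12 > √12.
Hence |√s − √12| < |s − 12|/√12, which is < eps once |s − 12| < √12·eps.
Take delta = min(12, √12·eps). If 0 < |s − 12| < delta then s > 0 and |√s − √12| < |s − 12|/√12 < eps.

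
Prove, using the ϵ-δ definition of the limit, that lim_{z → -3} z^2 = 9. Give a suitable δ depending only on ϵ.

δ = min(1, ϵ/7)

Let ϵ > 0. We seek δ > 0 with 0 < |z + 3| < δ ⇒ |z^2 − 9| < ϵ.
Factor: z^2 − 9 = (z + 3)(z - 3), so |z^2 − 9| = |z + 3|·|z - 3|.
Impose δ ≤ 1 so that |z| < 4; then |z - 3| ≤ 7.
Hence |z^2 − 9| ≤ 7|z + 3|, which is < ϵ once |z + 3| < ϵ/7.
Take δ = min(1, ϵ/7). If 0 < |z + 3| < δ then both bounds hold and |z^2 − 9| ≤ 7|z + 3| < 7·(ϵ/7) = ϵ.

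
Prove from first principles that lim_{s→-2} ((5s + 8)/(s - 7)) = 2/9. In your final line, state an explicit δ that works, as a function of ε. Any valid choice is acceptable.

δ = min(9/2, (81/86)ε)

Fix ε > 0. We want δ > 0 with 0 < |s + 2| < δ ⇒ |(5s + 8)/(s - 7) − (2/9)| < ε.
Combining over a common denominator, (5s + 8)/(s - 7) − (2/9) = [(5s + 8)·(-9) − (-2)·(s - 7)] / [(-9)·(s - 7)] = -43(s + 2) / ((-9)(s - 7)).
So |(5s + 8)/(s - 7) − (2/9)| = 43|s + 2| / (9·|s − 7|).
Require δ ≤ 9/2, so |s − 7| ≥ |-9| − |s + 2| > 9 − 9/2 = 9/2.
Hence |(5s + 8)/(s - 7) − (2/9)| < 43|s + 2|/(9·(9/2)) = (86/81)|s + 2|, which is < ε once |s + 2| < (81/86)ε.
Take δ = min(9/2, (81/86)ε). Then 0 < |s + 2| < δ forces both bounds, so |(5s + 8)/(s - 7) − (2/9)| < ε.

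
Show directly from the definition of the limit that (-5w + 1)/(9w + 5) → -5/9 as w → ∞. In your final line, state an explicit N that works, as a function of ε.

N = (34/81)/ε

Fix ε > 0. We seek N > 0 such that w > N implies |(-5w + 1)/(9w + 5) + 5/9| < ε.
(-5w + 1)/(9w + 5) + 5/9 = (9(-5w + 1) − (-5)(9w + 5)) / (9(9w + 5)) = 34/(9(9w + 5)).
For w > 0 we have 9w + 5 > 9w, so |(-5w + 1)/(9w + 5) + 5/9| = 34/(9(9w + 5)) < 34/(9·9w) = (34/81)/w.
Thus |(-5w + 1)/(9w + 5) + 5/9| < ε whenever w > (34/81)/ε.
Take N = (34/81)/ε. If w > N then |(-5w + 1)/(9w + 5) + 5/9| < (34/81)/w < ε.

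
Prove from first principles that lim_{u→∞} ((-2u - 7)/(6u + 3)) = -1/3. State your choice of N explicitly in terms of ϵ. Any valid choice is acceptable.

N = 1/ϵ

Fix ϵ > 0. We seek N > 0 such that u > N implies |(-2u - 7)/(6u + 3) + 1/3| < ϵ.
(-2u - 7)/(6u + 3) + 1/3 = (6(-2u - 7) − (-2)(6u + 3)) / (6(6u + 3)) = -36/(6(6u + 3)).
For u > 0 we have 6u + 3 > 6u, so |(-2u - 7)/(6u + 3) + 1/3| = 36/(6(6u + 3)) < 36/(6·6u) = 1/u.
Thus |(-2u - 7)/(6u + 3) + 1/3| < ϵ whenever u > 1/ϵ.
Take N = 1/ϵ. If u > N then |(-2u - 7)/(6u + 3) + 1/3| < 1/u < ϵ.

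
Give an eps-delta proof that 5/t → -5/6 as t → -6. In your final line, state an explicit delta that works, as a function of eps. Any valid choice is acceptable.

Fix eps > 0. We seek delta > 0 such that 0 < |t + 6| < delta implies |5/t + 5/6| < eps.
|5/t + 5/6| = 5·|-6 − t|/(6·|t|) = 5|t + 6|/(6|t|).
Require delta ≤ 3 so that |t| > 6 − 3 = 3, hence 6|t| > 18.
Then |5/t + 5/6| < 5|t + 6|/18, which is < eps when |t + 6| < (18/5)eps.
Take delta = min(3, (18/5)eps). Then 0 < |t + 6| < delta gives both |t + 6| < 3 and |t + 6| < (18/5)eps, so |5/t + 5/6| < eps.

delta = min(3, (18/5)eps)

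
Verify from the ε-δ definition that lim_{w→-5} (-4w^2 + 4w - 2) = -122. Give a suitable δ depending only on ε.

δ = min(1, ε/48)

Let ε > 0 be given. We want δ > 0 such that 0 < |w + 5| < δ implies |(-4w^2 + 4w - 2) + 122| < ε.
(-4w^2 + 4w - 2) + 122 = -4w^2 + 4w + 120 = (w + 5)(-4w + 24).
So |(-4w^2 + 4w - 2) + 122| = |w + 5|·|-4w + 24|.
Require δ ≤ 1. Then |w + 5| < 1 gives |w| < 6, and by the triangle inequality |-4w + 24| ≤ 4·6 + 24 = 48.
Hence |(-4w^2 + 4w - 2) + 122| ≤ 48|w + 5| < ε provided |w + 5| < ε/48.
Take δ = min(1, ε/48). Then 0 < |w + 5| < δ gives both |w + 5| < 1 and |w + 5| < ε/48, so |(-4w^2 + 4w - 2) + 122| < ε.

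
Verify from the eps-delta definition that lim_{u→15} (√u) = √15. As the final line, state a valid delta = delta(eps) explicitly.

Let eps > 0 be given. We want delta > 0 such that 0 < |u − 15| < delta implies |√u − √15| < eps.
Multiplying by the conjugate, |√u − √15| = |u − 15|/(√u + √15).
Restrict delta ≤ 15 so that |u − 15| < 15 forces u > 0, and then √u + √15 > √15.
Hence |√u − √15| < |u − 15|/√15, which is < eps once |u − 15| < √15·eps.
Take delta = min(15, √15·eps). If 0 < |u − 15| < delta then u > 0 and |√u − √15| < |u − 15|/√15 < eps.

delta = min(15, √15·eps)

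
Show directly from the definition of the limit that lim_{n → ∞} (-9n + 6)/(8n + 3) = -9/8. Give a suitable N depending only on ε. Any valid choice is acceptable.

Let ε > 0 be given. For n ≥ 1, |(-9n + 6)/(8n + 3) + 9/8| = |75|/(8(8n + 3)) = 75/(8(8n + 3)).
Since 8n + 3 ≥ 8n for n ≥ 1, this is ≤ 75/(8·8n) = (75/64)/n.
So |(-9n + 6)/(8n + 3) + 9/8| < ε whenever n > (75/64)/ε.
Take N = (75/64)/ε. If n > N then |(-9n + 6)/(8n + 3) + 9/8| ≤ (75/64)/n < ε.

N = (75/64)/ε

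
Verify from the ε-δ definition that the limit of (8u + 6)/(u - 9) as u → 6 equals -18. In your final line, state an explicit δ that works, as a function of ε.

Fix ε > 0. We want δ > 0 with 0 < |u − 6| < δ ⇒ |(8u + 6)/(u - 9) + 18| < ε.
Combining over a common denominator, (8u + 6)/(u - 9) + 18 = [(8u + 6)·(-3) − 54·(u - 9)] / [(-3)·(u - 9)] = -78(u − 6) / ((-3)(u - 9)).
So |(8u + 6)/(u - 9) + 18| = 78|u − 6| / (3·|u − 9|).
Require δ ≤ 3/2, so |u − 9| ≥ |-3| − |u − 6| > 3 − 3/2 = 3/2.
Hence |(8u + 6)/(u - 9) + 18| < 78|u − 6|/(3·(3/2)) = (52/3)|u − 6|, which is < ε once |u − 6| < (3/52)ε.
Take δ = min(3/2, (3/52)ε). Then 0 < |u − 6| < δ forces both bounds, so |(8u + 6)/(u - 9) + 18| < ε.

δ = min(3/2, (3/52)ε)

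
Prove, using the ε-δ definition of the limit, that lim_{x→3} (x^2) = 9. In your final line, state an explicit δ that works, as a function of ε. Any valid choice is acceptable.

δ = min(1, ε/7)

Let ε > 0. We seek δ > 0 with 0 < |x − 3| < δ ⇒ |x^2 − 9| < ε.
Factor: x^2 − 9 = (x − 3)(x + 3), so |x^2 − 9| = |x − 3|·|x + 3|.
Impose δ ≤ 1 so that |x| < 4; then |x + 3| ≤ 7.
Hence |x^2 − 9| ≤ 7|x − 3|, which is < ε once |x − 3| < ε/7.
Take δ = min(1, ε/7). If 0 < |x − 3| < δ then both bounds hold and |x^2 − 9| ≤ 7|x − 3| < 7·(ε/7) = ε.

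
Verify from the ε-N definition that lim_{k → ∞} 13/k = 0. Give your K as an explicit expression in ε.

K = 13/ε

Let ε > 0 be given. For k ≥ 1, |13/k − 0| = 13/(k) ≤ 13/k.
We need 13/k < ε, i.e. k > 13/ε.
Take K = 13/ε. If k > K then |13/k| ≤ 13/k < ε.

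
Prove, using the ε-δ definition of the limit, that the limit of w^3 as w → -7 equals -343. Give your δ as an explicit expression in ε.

δ = min(1, ε/169)

Suppose ε > 0. We seek δ > 0 with 0 < |w + 7| < δ ⇒ |w^3 + 343| < ε.
Factor: w^3 + 343 = (w + 7)(w^2 - 7w + 49), so |w^3 + 343| = |w + 7|·|w^2 - 7w + 49|.
Restrict δ ≤ 1. Then |w + 7| < 1 gives |w| < 8, so by the triangle inequality |w^2 - 7w + 49| ≤ 8^2 + 7·8 + 49 = 169.
Hence |w^3 + 343| ≤ 169|w + 7|, which is < ε once |w + 7| < ε/169.
Take δ = min(1, ε/169). If 0 < |w + 7| < δ then both bounds hold and |w^3 + 343| ≤ 169|w + 7| < 169·(ε/169) = ε.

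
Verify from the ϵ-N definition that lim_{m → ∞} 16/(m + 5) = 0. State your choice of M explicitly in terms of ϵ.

Let ϵ > 0. For m ≥ 1, |16/(m + 5) − 0| = 16/(m + 5) ≤ 16/m.
We need 16/m < ϵ, i.e. m > 16/ϵ.
Take M = 16/ϵ. If m > M then |16/(m + 5)| ≤ 16/m < ϵ.

M = 16/ϵ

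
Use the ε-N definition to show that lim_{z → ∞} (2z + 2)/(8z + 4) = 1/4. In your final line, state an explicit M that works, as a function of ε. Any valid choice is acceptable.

M = (1/8)/ε

Fix ε > 0. We seek M > 0 such that z > M implies |(2z + 2)/(8z + 4) − (1/4)| < ε.
(2z + 2)/(8z + 4) − (1/4) = (8(2z + 2) − 2(8z + 4)) / (8(8z + 4)) = 8/(8(8z + 4)).
For z > 0 we have 8z + 4 > 8z, so |(2z + 2)/(8z + 4) − (1/4)| = 8/(8(8z + 4)) < 8/(8·8z) = (1/8)/z.
Thus |(2z + 2)/(8z + 4) − (1/4)| < ε whenever z > (1/8)/ε.
Take M = (1/8)/ε. If z > M then |(2z + 2)/(8z + 4) − (1/4)| < (1/8)/z < ε.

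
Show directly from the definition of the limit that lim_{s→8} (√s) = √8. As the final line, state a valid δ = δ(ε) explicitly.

Suppose ε > 0. We want δ > 0 such that 0 < |s − 8| < δ implies |√s − √8| < ε.
Multiplying by the conjugate, |√s − √8| = |s − 8|/(√s + √8).
Restrict δ ≤ 8 so that |s − 8| < 8 forces s > 0, and then √s + √8 > √8.
Hence |√s − √8| < |s − 8|/√8, which is < ε once |s − 8| < √8·ε.
Take δ = min(8, √8·ε). If 0 < |s − 8| < δ then s > 0 and |√s − √8| < |s − 8|/√8 < ε.

δ = min(8, √8·ε)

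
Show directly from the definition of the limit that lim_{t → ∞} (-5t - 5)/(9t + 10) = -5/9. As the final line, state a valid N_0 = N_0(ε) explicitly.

Let ε > 0. We seek N_0 > 0 such that t > N_0 implies |(-5t - 5)/(9t + 10) + 5/9| < ε.
(-5t - 5)/(9t + 10) + 5/9 = (9(-5t - 5) − (-5)(9t + 10)) / (9(9t + 10)) = 5/(9(9t + 10)).
For t > 0 we have 9t + 10 > 9t, so |(-5t - 5)/(9t + 10) + 5/9| = 5/(9(9t + 10)) < 5/(9·9t) = (5/81)/t.
Thus |(-5t - 5)/(9t + 10) + 5/9| < ε whenever t > (5/81)/ε.
Take N_0 = (5/81)/ε. If t > N_0 then |(-5t - 5)/(9t + 10) + 5/9| < (5/81)/t < ε.

N_0 = (5/81)/ε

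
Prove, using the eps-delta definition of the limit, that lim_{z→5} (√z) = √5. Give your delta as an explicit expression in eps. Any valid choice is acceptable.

delta = min(5, √5·eps)

Suppose eps > 0. We want delta > 0 such that 0 < |z − 5| < delta implies |√z − √5| < eps.
Rationalise: √z − √5 = (z − 5)/(√z + √5), so |√z − √5| = |z − 5|/(√z + √5).
Restrict delta ≤ 5 so that |z − 5| < 5 forces z > 0, and then √z + √5 > √5.
Hence |√z − √5| < |z − 5|/√5, which is < eps once |z − 5| < √5·eps.
Take delta = min(5, √5·eps). If 0 < |z − 5| < delta then z > 0 and |√z − √5| < |z − 5|/√5 < eps.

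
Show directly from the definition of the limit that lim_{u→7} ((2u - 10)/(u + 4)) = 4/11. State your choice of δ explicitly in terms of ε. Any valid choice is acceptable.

δ = min(11/2, (121/36)ε)

Let ε > 0. We want δ > 0 with 0 < |u − 7| < δ ⇒ |(2u - 10)/(u + 4) − (4/11)| < ε.
Combining over a common denominator, (2u - 10)/(u + 4) − (4/11) = [(2u - 10)·11 − 4·(u + 4)] / [11·(u + 4)] = 18(u − 7) / (11(u + 4)).
So |(2u - 10)/(u + 4) − (4/11)| = 18|u − 7| / (11·|u + 4|).
Restrict δ ≤ 11/2. Then |u − 7| < 11/2 gives |u + 4| = |(u − 7) + 11| ≥ 11 − 11/2 = 11/2.
Hence |(2u - 10)/(u + 4) − (4/11)| < 18|u − 7|/(11·(11/2)) = (36/121)|u − 7|, which is < ε once |u − 7| < (121/36)ε.
Take δ = min(11/2, (121/36)ε). Then 0 < |u − 7| < δ forces both bounds, so |(2u - 10)/(u + 4) − (4/11)| < ε.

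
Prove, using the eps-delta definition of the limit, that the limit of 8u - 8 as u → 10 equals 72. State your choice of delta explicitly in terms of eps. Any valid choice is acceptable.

delta = eps/8

Let eps > 0 be given. We need delta > 0 so that 0 < |u − 10| < delta implies |(8u - 8) − 72| < eps.
|(8u - 8) − 72| = |8u - 80| = 8|u − 10|.
So 8|u − 10| < eps exactly when |u − 10| < eps/8.
Take delta = eps/8. If 0 < |u − 10| < delta then |(8u - 8) − 72| = 8|u − 10| < 8·(eps/8) = eps.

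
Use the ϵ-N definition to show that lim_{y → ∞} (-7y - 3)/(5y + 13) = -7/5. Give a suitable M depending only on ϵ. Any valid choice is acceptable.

Fix ϵ > 0. We seek M > 0 such that y > M implies |(-7y - 3)/(5y + 13) + 7/5| < ϵ.
(-7y - 3)/(5y + 13) + 7/5 = (5(-7y - 3) − (-7)(5y + 13)) / (5(5y + 13)) = 76/(5(5y + 13)).
For y > 0 we have 5y + 13 > 5y, so |(-7y - 3)/(5y + 13) + 7/5| = 76/(5(5y + 13)) < 76/(5·5y) = (76/25)/y.
Thus |(-7y - 3)/(5y + 13) + 7/5| < ϵ whenever y > (76/25)/ϵ.
Take M = (76/25)/ϵ. If y > M then |(-7y - 3)/(5y + 13) + 7/5| < (76/25)/y < ϵ.

M = (76/25)/ϵ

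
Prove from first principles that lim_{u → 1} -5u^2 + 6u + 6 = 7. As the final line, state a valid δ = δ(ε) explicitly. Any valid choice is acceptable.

δ = min(2, ε/16)

Fix ε > 0. We want δ > 0 such that 0 < |u − 1| < δ implies |(-5u^2 + 6u + 6) − 7| < ε.
(-5u^2 + 6u + 6) − 7 = -5u^2 + 6u - 1 = (u − 1)(-5u + 1).
So |(-5u^2 + 6u + 6) − 7| = |u − 1|·|-5u + 1|.
Assume first that |u − 1| < 2, so |u| < 3. Then |-5u + 1| ≤ 5·3 + 1 = 16.
Hence |(-5u^2 + 6u + 6) − 7| ≤ 16|u − 1| < ε provided |u − 1| < ε/16.
Take δ = min(2, ε/16). Then 0 < |u − 1| < δ gives both |u − 1| < 2 and |u − 1| < ε/16, so |(-5u^2 + 6u + 6) − 7| < ε.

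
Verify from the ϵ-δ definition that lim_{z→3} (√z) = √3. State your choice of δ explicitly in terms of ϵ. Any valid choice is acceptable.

Let ϵ > 0. We want δ > 0 such that 0 < |z − 3| < δ implies |√z − √3| < ϵ.
Multiplying by the conjugate, |√z − √3| = |z − 3|/(√z + √3).
Restrict δ ≤ 3 so that |z − 3| < 3 forces z > 0, and then √z + √3 > √3.
Hence |√z − √3| < |z − 3|/√3, which is < ϵ once |z − 3| < √3·ϵ.
Take δ = min(3, √3·ϵ). If 0 < |z − 3| < δ then z > 0 and |√z − √3| < |z − 3|/√3 < ϵ.

δ = min(3, √3·ϵ)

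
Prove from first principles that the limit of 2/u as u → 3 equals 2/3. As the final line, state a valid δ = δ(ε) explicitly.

δ = min(3/2, (9/4)ε)

Let ε > 0. We seek δ > 0 such that 0 < |u − 3| < δ implies |2/u − (2/3)| < ε.
|2/u − (2/3)| = 2·|3 − u|/(3·|u|) = 2|u − 3|/(3|u|).
Restrict δ ≤ 3/2. Then |u − 3| < 3/2 gives |u| > 3/2, so 3|u| > 9/2.
Then |2/u − (2/3)| < 2|u − 3|/(9/2), which is < ε when |u − 3| < (9/4)ε.
Take δ = min(3/2, (9/4)ε). Then 0 < |u − 3| < δ gives both |u − 3| < 3/2 and |u − 3| < (9/4)ε, so |2/u − (2/3)| < ε.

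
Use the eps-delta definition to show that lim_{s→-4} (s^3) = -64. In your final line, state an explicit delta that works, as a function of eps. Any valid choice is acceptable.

delta = min(2, eps/76)

Fix eps > 0. We seek delta > 0 with 0 < |s + 4| < delta ⇒ |s^3 + 64| < eps.
Factor: s^3 + 64 = (s + 4)(s^2 - 4s + 16), so |s^3 + 64| = |s + 4|·|s^2 - 4s + 16|.
Restrict delta ≤ 2. Then |s + 4| < 2 gives |s| < 6, so by the triangle inequality |s^2 - 4s + 16| ≤ 6^2 + 4·6 + 16 = 76.
Hence |s^3 + 64| ≤ 76|s + 4|, which is < eps once |s + 4| < eps/76.
Take delta = min(2, eps/76). If 0 < |s + 4| < delta then both bounds hold and |s^3 + 64| ≤ 76|s + 4| < 76·(eps/76) = eps.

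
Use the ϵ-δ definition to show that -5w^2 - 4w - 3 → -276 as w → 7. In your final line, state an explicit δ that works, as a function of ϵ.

δ = min(2, ϵ/84)

Suppose ϵ > 0. We want δ > 0 such that 0 < |w − 7| < δ implies |(-5w^2 - 4w - 3) + 276| < ϵ.
(-5w^2 - 4w - 3) + 276 = -5w^2 - 4w + 273 = (w − 7)(-5w - 39).
So |(-5w^2 - 4w - 3) + 276| = |w − 7|·|-5w - 39|.
Require δ ≤ 2. Then |w − 7| < 2 gives |w| < 9, and by the triangle inequality |-5w - 39| ≤ 5·9 + 39 = 84.
Hence |(-5w^2 - 4w - 3) + 276| ≤ 84|w − 7| < ϵ provided |w − 7| < ϵ/84.
Choosing δ = min(2, ϵ/84) ensures both conditions, hence |(-5w^2 - 4w - 3) + 276| < ϵ.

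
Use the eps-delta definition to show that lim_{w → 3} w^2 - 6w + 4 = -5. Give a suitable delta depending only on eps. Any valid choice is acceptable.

Suppose eps > 0. We want delta > 0 such that 0 < |w − 3| < delta implies |(w^2 - 6w + 4) + 5| < eps.
(w^2 - 6w + 4) + 5 = w^2 - 6w + 9 = (w − 3)(w - 3).
So |(w^2 - 6w + 4) + 5| = |w − 3|·|w - 3|.
Require delta ≤ 2. Then |w − 3| < 2 gives |w| < 5, and by the triangle inequality |w - 3| ≤ 5 + 3 = 8.
Hence |(w^2 - 6w + 4) + 5| ≤ 8|w − 3| < eps provided |w − 3| < eps/8.
Take delta = min(2, eps/8). Then 0 < |w − 3| < delta gives both |w − 3| < 2 and |w − 3| < eps/8, so |(w^2 - 6w + 4) + 5| < eps.

delta = min(2, eps/8)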